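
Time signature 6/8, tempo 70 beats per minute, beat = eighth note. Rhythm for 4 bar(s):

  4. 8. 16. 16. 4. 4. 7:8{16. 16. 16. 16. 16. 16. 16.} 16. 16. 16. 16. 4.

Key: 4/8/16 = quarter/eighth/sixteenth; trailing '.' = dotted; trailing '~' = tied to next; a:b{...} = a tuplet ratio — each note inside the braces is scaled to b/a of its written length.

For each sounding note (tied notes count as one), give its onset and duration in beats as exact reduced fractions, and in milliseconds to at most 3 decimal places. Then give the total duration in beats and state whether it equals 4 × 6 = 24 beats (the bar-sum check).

1) 0.0ms=0b +2571.429ms=3b
2) 2571.429ms=3b +1285.714ms=3/2b
3) 3857.143ms=9/2b +642.857ms=3/4b
4) 4500.0ms=21/4b +642.857ms=3/4b
5) 5142.857ms=6b +2571.429ms=3b
6) 7714.286ms=9b +2571.429ms=3b
7) 10285.714ms=12b +734.694ms=6/7b
8) 11020.408ms=90/7b +734.694ms=6/7b
9) 11755.102ms=96/7b +734.694ms=6/7b
10) 12489.796ms=102/7b +734.694ms=6/7b
11) 13224.49ms=108/7b +734.694ms=6/7b
12) 13959.184ms=114/7b +734.694ms=6/7b
13) 14693.878ms=120/7b +734.694ms=6/7b
14) 15428.571ms=18b +642.857ms=3/4b
15) 16071.429ms=75/4b +642.857ms=3/4b
16) 16714.286ms=39/2b +642.857ms=3/4b
17) 17357.143ms=81/4b +642.857ms=3/4b
18) 18000.0ms=21b +2571.429ms=3b
Σ=24b of 24 (70bpm 6/8) — PASS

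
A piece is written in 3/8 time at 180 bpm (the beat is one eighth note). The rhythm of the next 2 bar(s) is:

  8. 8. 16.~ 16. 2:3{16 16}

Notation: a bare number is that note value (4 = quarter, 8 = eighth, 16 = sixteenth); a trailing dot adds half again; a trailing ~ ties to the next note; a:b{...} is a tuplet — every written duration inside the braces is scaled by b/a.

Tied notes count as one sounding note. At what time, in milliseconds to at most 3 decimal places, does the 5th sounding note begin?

1. 0.0ms @ 0 + 500.0ms (3/2)
2. 500.0ms @ 3/2 + 500.0ms (3/2)
3. 1000.0ms @ 3 + 500.0ms (3/2)
4. 1500.0ms @ 9/2 + 250.0ms (3/4)
5. 1750.0ms @ 21/4 + 250.0ms (3/4)

note 5 onset = 21/4b = 1750.0ms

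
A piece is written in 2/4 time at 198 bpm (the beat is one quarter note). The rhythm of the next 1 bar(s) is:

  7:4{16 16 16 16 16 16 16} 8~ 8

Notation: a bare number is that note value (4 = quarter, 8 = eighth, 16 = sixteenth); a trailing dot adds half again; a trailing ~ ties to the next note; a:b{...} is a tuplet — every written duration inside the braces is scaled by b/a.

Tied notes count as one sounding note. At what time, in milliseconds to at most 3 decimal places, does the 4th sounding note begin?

1. 0.0ms @ 0 + 43.29ms (1/7)
2. 43.29ms @ 1/7 + 43.29ms (1/7)
3. 86.58ms @ 2/7 + 43.29ms (1/7)
4. 129.87ms @ 3/7 + 43.29ms (1/7)
5. 173.16ms @ 4/7 + 43.29ms (1/7)
6. 216.45ms @ 5/7 + 43.29ms (1/7)
7. 259.74ms @ 6/7 + 43.29ms (1/7)
8. 303.03ms @ 1 + 303.03ms (1)

note 4 onset = 3/7b = 129.87ms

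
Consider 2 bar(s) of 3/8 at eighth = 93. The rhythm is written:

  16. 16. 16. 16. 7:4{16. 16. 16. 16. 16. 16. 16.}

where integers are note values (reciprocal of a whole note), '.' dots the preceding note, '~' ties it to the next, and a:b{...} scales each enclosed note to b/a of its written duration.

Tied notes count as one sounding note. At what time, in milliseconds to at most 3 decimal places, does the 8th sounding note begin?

1. 0.0ms @ 0 + 483.871ms (3/4)
2. 483.871ms @ 3/4 + 483.871ms (3/4)
3. 967.742ms @ 3/2 + 483.871ms (3/4)
4. 1451.613ms @ 9/4 + 483.871ms (3/4)
5. 1935.484ms @ 3 + 276.498ms (3/7)
6. 2211.982ms @ 24/7 + 276.498ms (3/7)
7. 2488.479ms @ 27/7 + 276.498ms (3/7)
8. 2764.977ms @ 30/7 + 276.498ms (3/7)
9. 3041.475ms @ 33/7 + 276.498ms (3/7)
10. 3317.972ms @ 36/7 + 276.498ms (3/7)
11. 3594.47ms @ 39/7 + 276.498ms (3/7)

note 8 onset = 30/7b = 2764.977ms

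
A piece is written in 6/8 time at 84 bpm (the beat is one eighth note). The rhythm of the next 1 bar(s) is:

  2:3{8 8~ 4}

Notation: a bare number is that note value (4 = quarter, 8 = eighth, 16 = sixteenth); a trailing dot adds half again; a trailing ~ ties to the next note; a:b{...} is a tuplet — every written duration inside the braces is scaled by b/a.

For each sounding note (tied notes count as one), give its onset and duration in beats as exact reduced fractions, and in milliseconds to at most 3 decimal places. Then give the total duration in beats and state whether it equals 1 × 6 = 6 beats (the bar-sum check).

1) 0.0ms=0b +1071.429ms=3/2b
2) 1071.429ms=3/2b +3214.286ms=9/2b
Σ=6b of 6 (84bpm 6/8) — PASS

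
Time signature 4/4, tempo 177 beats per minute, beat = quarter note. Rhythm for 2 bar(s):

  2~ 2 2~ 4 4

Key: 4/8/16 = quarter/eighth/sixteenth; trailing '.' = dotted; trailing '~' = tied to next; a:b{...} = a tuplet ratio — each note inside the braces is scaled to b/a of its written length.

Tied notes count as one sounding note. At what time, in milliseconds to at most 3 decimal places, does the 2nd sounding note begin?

note 2 onset = 4b = 1355.932ms

1. 0.0ms @ 0 + 1355.932ms (4)
2. 1355.932ms @ 4 + 1016.949ms (3)
3. 2372.881ms @ 7 + 338.983ms (1)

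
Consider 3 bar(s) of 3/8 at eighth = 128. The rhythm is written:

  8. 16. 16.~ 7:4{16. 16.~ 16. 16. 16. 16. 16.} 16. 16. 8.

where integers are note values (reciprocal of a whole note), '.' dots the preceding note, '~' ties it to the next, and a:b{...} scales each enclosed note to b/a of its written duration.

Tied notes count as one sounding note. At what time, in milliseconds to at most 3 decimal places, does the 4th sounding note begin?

note 4 onset = 24/7b = 1607.143ms

1. 0.0ms @ 0 + 703.125ms (3/2)
2. 703.125ms @ 3/2 + 351.562ms (3/4)
3. 1054.688ms @ 9/4 + 552.455ms (33/28)
4. 1607.143ms @ 24/7 + 401.786ms (6/7)
5. 2008.929ms @ 30/7 + 200.893ms (3/7)
6. 2209.821ms @ 33/7 + 200.893ms (3/7)
7. 2410.714ms @ 36/7 + 200.893ms (3/7)
8. 2611.607ms @ 39/7 + 200.893ms (3/7)
9. 2812.5ms @ 6 + 351.562ms (3/4)
10. 3164.062ms @ 27/4 + 351.562ms (3/4)
11. 3515.625ms @ 15/2 + 703.125ms (3/2)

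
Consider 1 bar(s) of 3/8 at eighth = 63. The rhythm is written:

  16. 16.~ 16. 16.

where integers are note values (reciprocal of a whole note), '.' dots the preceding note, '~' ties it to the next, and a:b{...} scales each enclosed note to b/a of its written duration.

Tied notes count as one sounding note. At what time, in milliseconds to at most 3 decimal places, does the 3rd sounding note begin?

1. 0.0ms @ 0 + 714.286ms (3/4)
2. 714.286ms @ 3/4 + 1428.571ms (3/2)
3. 2142.857ms @ 9/4 + 714.286ms (3/4)

note 3 onset = 9/4b = 2142.857ms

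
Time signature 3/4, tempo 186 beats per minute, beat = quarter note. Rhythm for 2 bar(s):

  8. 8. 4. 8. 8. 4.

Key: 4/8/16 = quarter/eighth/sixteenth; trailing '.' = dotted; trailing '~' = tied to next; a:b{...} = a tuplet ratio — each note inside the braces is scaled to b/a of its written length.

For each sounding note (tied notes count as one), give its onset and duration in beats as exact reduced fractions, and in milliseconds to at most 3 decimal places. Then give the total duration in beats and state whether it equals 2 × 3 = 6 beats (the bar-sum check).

1) 0.0ms=0b +241.935ms=3/4b
2) 241.935ms=3/4b +241.935ms=3/4b
3) 483.871ms=3/2b +483.871ms=3/2b
4) 967.742ms=3b +241.935ms=3/4b
5) 1209.677ms=15/4b +241.935ms=3/4b
6) 1451.613ms=9/2b +483.871ms=3/2b
Σ=6b of 6 (186bpm 3/4) — PASS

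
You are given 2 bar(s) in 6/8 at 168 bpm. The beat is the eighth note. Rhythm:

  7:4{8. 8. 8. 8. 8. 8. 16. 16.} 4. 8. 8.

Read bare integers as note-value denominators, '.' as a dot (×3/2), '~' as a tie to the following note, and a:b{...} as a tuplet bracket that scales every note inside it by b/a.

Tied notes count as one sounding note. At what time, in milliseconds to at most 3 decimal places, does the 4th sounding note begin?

1. 0.0ms @ 0 + 306.122ms (6/7)
2. 306.122ms @ 6/7 + 306.122ms (6/7)
3. 612.245ms @ 12/7 + 306.122ms (6/7)
4. 918.367ms @ 18/7 + 306.122ms (6/7)
5. 1224.49ms @ 24/7 + 306.122ms (6/7)
6. 1530.612ms @ 30/7 + 306.122ms (6/7)
7. 1836.735ms @ 36/7 + 153.061ms (3/7)
8. 1989.796ms @ 39/7 + 153.061ms (3/7)
9. 2142.857ms @ 6 + 1071.429ms (3)
10. 3214.286ms @ 9 + 535.714ms (3/2)
11. 3750.0ms @ 21/2 + 535.714ms (3/2)

note 4 onset = 18/7b = 918.367ms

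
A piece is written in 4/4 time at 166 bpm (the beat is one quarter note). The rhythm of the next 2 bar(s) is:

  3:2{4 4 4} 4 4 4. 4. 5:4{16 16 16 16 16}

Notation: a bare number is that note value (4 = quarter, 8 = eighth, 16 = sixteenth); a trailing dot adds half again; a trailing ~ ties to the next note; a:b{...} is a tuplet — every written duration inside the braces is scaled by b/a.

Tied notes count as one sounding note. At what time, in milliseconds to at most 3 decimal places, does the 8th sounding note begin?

note 8 onset = 7b = 2530.12ms

1. 0.0ms @ 0 + 240.964ms (2/3)
2. 240.964ms @ 2/3 + 240.964ms (2/3)
3. 481.928ms @ 4/3 + 240.964ms (2/3)
4. 722.892ms @ 2 + 361.446ms (1)
5. 1084.337ms @ 3 + 361.446ms (1)
6. 1445.783ms @ 4 + 542.169ms (3/2)
7. 1987.952ms @ 11/2 + 542.169ms (3/2)
8. 2530.12ms @ 7 + 72.289ms (1/5)
9. 2602.41ms @ 36/5 + 72.289ms (1/5)
10. 2674.699ms @ 37/5 + 72.289ms (1/5)
11. 2746.988ms @ 38/5 + 72.289ms (1/5)
12. 2819.277ms @ 39/5 + 72.289ms (1/5)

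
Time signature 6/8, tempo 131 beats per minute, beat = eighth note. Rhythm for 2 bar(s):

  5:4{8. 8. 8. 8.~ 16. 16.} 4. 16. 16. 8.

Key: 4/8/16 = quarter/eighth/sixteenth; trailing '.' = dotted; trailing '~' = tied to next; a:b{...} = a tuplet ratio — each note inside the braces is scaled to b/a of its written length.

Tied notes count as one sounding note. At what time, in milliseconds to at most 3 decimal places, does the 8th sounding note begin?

1. 0.0ms @ 0 + 549.618ms (6/5)
2. 549.618ms @ 6/5 + 549.618ms (6/5)
3. 1099.237ms @ 12/5 + 549.618ms (6/5)
4. 1648.855ms @ 18/5 + 824.427ms (9/5)
5. 2473.282ms @ 27/5 + 274.809ms (3/5)
6. 2748.092ms @ 6 + 1374.046ms (3)
7. 4122.137ms @ 9 + 343.511ms (3/4)
8. 4465.649ms @ 39/4 + 343.511ms (3/4)
9. 4809.16ms @ 21/2 + 687.023ms (3/2)

note 8 onset = 39/4b = 4465.649ms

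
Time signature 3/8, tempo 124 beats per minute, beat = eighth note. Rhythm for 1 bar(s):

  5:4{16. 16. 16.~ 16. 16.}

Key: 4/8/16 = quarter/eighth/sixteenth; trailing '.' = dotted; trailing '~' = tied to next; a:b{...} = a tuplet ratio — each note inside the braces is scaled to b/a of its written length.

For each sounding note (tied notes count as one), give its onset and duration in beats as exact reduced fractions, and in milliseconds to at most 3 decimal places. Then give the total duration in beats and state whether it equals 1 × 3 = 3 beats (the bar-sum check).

1) 0.0ms=0b +290.323ms=3/5b
2) 290.323ms=3/5b +290.323ms=3/5b
3) 580.645ms=6/5b +580.645ms=6/5b
4) 1161.29ms=12/5b +290.323ms=3/5b
Σ=3b of 3 (124bpm 3/8) — PASS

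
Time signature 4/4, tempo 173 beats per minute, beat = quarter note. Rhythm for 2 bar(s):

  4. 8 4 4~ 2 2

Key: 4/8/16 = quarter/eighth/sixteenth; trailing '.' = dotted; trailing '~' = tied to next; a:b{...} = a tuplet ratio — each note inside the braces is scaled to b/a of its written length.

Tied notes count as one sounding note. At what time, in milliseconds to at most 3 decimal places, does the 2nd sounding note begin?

1. 0.0ms @ 0 + 520.231ms (3/2)
2. 520.231ms @ 3/2 + 173.41ms (1/2)
3. 693.642ms @ 2 + 346.821ms (1)
4. 1040.462ms @ 3 + 1040.462ms (3)
5. 2080.925ms @ 6 + 693.642ms (2)

note 2 onset = 3/2b = 520.231ms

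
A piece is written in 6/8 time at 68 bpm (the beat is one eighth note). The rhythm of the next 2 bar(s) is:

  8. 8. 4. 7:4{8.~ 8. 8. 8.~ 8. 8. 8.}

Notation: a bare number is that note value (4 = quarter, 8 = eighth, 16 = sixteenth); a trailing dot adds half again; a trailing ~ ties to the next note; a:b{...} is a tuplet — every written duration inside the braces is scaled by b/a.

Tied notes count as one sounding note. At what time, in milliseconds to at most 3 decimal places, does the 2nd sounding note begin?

1. 0.0ms @ 0 + 1323.529ms (3/2)
2. 1323.529ms @ 3/2 + 1323.529ms (3/2)
3. 2647.059ms @ 3 + 2647.059ms (3)
4. 5294.118ms @ 6 + 1512.605ms (12/7)
5. 6806.723ms @ 54/7 + 756.303ms (6/7)
6. 7563.025ms @ 60/7 + 1512.605ms (12/7)
7. 9075.63ms @ 72/7 + 756.303ms (6/7)
8. 9831.933ms @ 78/7 + 756.303ms (6/7)

note 2 onset = 3/2b = 1323.529ms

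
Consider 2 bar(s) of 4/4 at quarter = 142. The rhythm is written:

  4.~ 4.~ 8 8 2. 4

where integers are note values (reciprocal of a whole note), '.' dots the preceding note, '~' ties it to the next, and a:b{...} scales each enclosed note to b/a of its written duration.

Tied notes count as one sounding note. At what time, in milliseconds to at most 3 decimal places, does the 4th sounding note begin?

note 4 onset = 7b = 2957.746ms

1. 0.0ms @ 0 + 1478.873ms (7/2)
2. 1478.873ms @ 7/2 + 211.268ms (1/2)
3. 1690.141ms @ 4 + 1267.606ms (3)
4. 2957.746ms @ 7 + 422.535ms (1)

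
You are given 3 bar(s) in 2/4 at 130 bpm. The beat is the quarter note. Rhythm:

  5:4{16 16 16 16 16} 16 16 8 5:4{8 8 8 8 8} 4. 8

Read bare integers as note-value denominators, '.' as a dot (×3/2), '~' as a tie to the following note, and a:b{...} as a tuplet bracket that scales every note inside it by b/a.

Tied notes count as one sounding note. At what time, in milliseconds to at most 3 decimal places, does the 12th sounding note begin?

note 12 onset = 16/5b = 1476.923ms

1. 0.0ms @ 0 + 92.308ms (1/5)
2. 92.308ms @ 1/5 + 92.308ms (1/5)
3. 184.615ms @ 2/5 + 92.308ms (1/5)
4. 276.923ms @ 3/5 + 92.308ms (1/5)
5. 369.231ms @ 4/5 + 92.308ms (1/5)
6. 461.538ms @ 1 + 115.385ms (1/4)
7. 576.923ms @ 5/4 + 115.385ms (1/4)
8. 692.308ms @ 3/2 + 230.769ms (1/2)
9. 923.077ms @ 2 + 184.615ms (2/5)
10. 1107.692ms @ 12/5 + 184.615ms (2/5)
11. 1292.308ms @ 14/5 + 184.615ms (2/5)
12. 1476.923ms @ 16/5 + 184.615ms (2/5)
13. 1661.538ms @ 18/5 + 184.615ms (2/5)
14. 1846.154ms @ 4 + 692.308ms (3/2)
15. 2538.462ms @ 11/2 + 230.769ms (1/2)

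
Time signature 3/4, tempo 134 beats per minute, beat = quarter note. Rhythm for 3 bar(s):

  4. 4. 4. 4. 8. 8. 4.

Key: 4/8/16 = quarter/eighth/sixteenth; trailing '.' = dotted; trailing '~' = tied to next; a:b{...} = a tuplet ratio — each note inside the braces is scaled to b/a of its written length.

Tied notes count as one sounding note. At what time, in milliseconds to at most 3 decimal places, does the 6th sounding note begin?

1. 0.0ms @ 0 + 671.642ms (3/2)
2. 671.642ms @ 3/2 + 671.642ms (3/2)
3. 1343.284ms @ 3 + 671.642ms (3/2)
4. 2014.925ms @ 9/2 + 671.642ms (3/2)
5. 2686.567ms @ 6 + 335.821ms (3/4)
6. 3022.388ms @ 27/4 + 335.821ms (3/4)
7. 3358.209ms @ 15/2 + 671.642ms (3/2)

note 6 onset = 27/4b = 3022.388ms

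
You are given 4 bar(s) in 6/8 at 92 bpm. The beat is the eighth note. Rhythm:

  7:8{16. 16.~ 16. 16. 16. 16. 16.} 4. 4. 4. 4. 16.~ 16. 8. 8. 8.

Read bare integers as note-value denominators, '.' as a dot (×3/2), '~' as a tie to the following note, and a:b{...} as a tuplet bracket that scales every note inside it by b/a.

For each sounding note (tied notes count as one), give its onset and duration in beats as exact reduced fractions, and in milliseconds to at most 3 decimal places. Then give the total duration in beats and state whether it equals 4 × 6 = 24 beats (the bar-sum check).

1) 0.0ms=0b +559.006ms=6/7b
2) 559.006ms=6/7b +1118.012ms=12/7b
3) 1677.019ms=18/7b +559.006ms=6/7b
4) 2236.025ms=24/7b +559.006ms=6/7b
5) 2795.031ms=30/7b +559.006ms=6/7b
6) 3354.037ms=36/7b +559.006ms=6/7b
7) 3913.043ms=6b +1956.522ms=3b
8) 5869.565ms=9b +1956.522ms=3b
9) 7826.087ms=12b +1956.522ms=3b
10) 9782.609ms=15b +1956.522ms=3b
11) 11739.13ms=18b +978.261ms=3/2b
12) 12717.391ms=39/2b +978.261ms=3/2b
13) 13695.652ms=21b +978.261ms=3/2b
14) 14673.913ms=45/2b +978.261ms=3/2b
Σ=24b of 24 (92bpm 6/8) — PASS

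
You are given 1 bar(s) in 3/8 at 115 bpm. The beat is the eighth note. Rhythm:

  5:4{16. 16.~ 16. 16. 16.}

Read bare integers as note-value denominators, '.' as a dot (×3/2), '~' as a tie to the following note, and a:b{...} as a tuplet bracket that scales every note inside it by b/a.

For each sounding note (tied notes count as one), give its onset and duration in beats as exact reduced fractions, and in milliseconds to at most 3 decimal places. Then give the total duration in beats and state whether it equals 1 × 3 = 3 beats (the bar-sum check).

1) 0.0ms=0b +313.043ms=3/5b
2) 313.043ms=3/5b +626.087ms=6/5b
3) 939.13ms=9/5b +313.043ms=3/5b
4) 1252.174ms=12/5b +313.043ms=3/5b
Σ=3b of 3 (115bpm 3/8) — PASS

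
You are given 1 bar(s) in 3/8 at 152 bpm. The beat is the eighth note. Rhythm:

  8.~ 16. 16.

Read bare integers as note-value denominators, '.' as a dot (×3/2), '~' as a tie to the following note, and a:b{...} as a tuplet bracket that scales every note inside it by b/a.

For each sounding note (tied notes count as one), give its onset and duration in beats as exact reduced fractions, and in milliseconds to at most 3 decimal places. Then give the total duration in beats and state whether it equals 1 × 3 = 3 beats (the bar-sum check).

1) 0.0ms=0b +888.158ms=9/4b
2) 888.158ms=9/4b +296.053ms=3/4b
Σ=3b of 3 (152bpm 3/8) — PASS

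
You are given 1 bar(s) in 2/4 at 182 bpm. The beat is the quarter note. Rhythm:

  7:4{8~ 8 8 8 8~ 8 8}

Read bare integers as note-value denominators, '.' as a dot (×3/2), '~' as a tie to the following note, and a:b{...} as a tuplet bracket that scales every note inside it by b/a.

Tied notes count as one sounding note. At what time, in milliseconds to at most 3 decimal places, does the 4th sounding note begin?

1. 0.0ms @ 0 + 188.383ms (4/7)
2. 188.383ms @ 4/7 + 94.192ms (2/7)
3. 282.575ms @ 6/7 + 94.192ms (2/7)
4. 376.766ms @ 8/7 + 188.383ms (4/7)
5. 565.149ms @ 12/7 + 94.192ms (2/7)

note 4 onset = 8/7b = 376.766ms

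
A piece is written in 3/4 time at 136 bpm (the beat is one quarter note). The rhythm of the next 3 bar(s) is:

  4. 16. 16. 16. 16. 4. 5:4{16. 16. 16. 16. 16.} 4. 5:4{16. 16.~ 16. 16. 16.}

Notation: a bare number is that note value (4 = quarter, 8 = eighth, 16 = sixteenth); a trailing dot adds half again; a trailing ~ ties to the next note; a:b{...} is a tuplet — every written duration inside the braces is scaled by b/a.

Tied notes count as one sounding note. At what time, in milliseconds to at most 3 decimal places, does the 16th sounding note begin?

1. 0.0ms @ 0 + 661.765ms (3/2)
2. 661.765ms @ 3/2 + 165.441ms (3/8)
3. 827.206ms @ 15/8 + 165.441ms (3/8)
4. 992.647ms @ 9/4 + 165.441ms (3/8)
5. 1158.088ms @ 21/8 + 165.441ms (3/8)
6. 1323.529ms @ 3 + 661.765ms (3/2)
7. 1985.294ms @ 9/2 + 132.353ms (3/10)
8. 2117.647ms @ 24/5 + 132.353ms (3/10)
9. 2250.0ms @ 51/10 + 132.353ms (3/10)
10. 2382.353ms @ 27/5 + 132.353ms (3/10)
11. 2514.706ms @ 57/10 + 132.353ms (3/10)
12. 2647.059ms @ 6 + 661.765ms (3/2)
13. 3308.824ms @ 15/2 + 132.353ms (3/10)
14. 3441.176ms @ 39/5 + 264.706ms (3/5)
15. 3705.882ms @ 42/5 + 132.353ms (3/10)
16. 3838.235ms @ 87/10 + 132.353ms (3/10)

note 16 onset = 87/10b = 3838.235ms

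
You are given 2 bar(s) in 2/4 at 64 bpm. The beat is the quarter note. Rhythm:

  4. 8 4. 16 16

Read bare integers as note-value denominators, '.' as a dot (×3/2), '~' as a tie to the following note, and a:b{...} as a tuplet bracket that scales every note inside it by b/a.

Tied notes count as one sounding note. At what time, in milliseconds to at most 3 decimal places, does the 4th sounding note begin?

1. 0.0ms @ 0 + 1406.25ms (3/2)
2. 1406.25ms @ 3/2 + 468.75ms (1/2)
3. 1875.0ms @ 2 + 1406.25ms (3/2)
4. 3281.25ms @ 7/2 + 234.375ms (1/4)
5. 3515.625ms @ 15/4 + 234.375ms (1/4)

note 4 onset = 7/2b = 3281.25ms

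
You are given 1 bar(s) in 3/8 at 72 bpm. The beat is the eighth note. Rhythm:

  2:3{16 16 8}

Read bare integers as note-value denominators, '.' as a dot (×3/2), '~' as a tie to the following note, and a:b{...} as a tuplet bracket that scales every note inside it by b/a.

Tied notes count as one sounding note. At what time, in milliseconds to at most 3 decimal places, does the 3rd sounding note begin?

1. 0.0ms @ 0 + 625.0ms (3/4)
2. 625.0ms @ 3/4 + 625.0ms (3/4)
3. 1250.0ms @ 3/2 + 1250.0ms (3/2)

note 3 onset = 3/2b = 1250.0ms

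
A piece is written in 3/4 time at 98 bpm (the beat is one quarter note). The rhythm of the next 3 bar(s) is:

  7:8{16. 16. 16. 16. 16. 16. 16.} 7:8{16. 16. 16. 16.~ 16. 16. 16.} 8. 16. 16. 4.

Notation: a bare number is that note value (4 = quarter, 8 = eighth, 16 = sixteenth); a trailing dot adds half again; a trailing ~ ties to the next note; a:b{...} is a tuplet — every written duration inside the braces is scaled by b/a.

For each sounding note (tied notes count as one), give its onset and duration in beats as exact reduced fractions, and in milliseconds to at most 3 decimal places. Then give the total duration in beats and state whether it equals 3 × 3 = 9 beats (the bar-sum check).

1) 0.0ms=0b +262.391ms=3/7b
2) 262.391ms=3/7b +262.391ms=3/7b
3) 524.781ms=6/7b +262.391ms=3/7b
4) 787.172ms=9/7b +262.391ms=3/7b
5) 1049.563ms=12/7b +262.391ms=3/7b
6) 1311.953ms=15/7b +262.391ms=3/7b
7) 1574.344ms=18/7b +262.391ms=3/7b
8) 1836.735ms=3b +262.391ms=3/7b
9) 2099.125ms=24/7b +262.391ms=3/7b
10) 2361.516ms=27/7b +262.391ms=3/7b
11) 2623.907ms=30/7b +524.781ms=6/7b
12) 3148.688ms=36/7b +262.391ms=3/7b
13) 3411.079ms=39/7b +262.391ms=3/7b
14) 3673.469ms=6b +459.184ms=3/4b
15) 4132.653ms=27/4b +229.592ms=3/8b
16) 4362.245ms=57/8b +229.592ms=3/8b
17) 4591.837ms=15/2b +918.367ms=3/2b
Σ=9b of 9 (98bpm 3/4) — PASS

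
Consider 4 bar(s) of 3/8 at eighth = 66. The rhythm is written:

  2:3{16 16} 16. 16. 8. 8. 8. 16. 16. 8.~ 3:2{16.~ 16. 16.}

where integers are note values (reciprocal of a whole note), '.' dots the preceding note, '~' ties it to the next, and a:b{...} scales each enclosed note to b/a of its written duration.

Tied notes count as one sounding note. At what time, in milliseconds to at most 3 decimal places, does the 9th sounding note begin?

note 9 onset = 33/4b = 7500.0ms

1. 0.0ms @ 0 + 681.818ms (3/4)
2. 681.818ms @ 3/4 + 681.818ms (3/4)
3. 1363.636ms @ 3/2 + 681.818ms (3/4)
4. 2045.455ms @ 9/4 + 681.818ms (3/4)
5. 2727.273ms @ 3 + 1363.636ms (3/2)
6. 4090.909ms @ 9/2 + 1363.636ms (3/2)
7. 5454.545ms @ 6 + 1363.636ms (3/2)
8. 6818.182ms @ 15/2 + 681.818ms (3/4)
9. 7500.0ms @ 33/4 + 681.818ms (3/4)
10. 8181.818ms @ 9 + 2272.727ms (5/2)
11. 10454.545ms @ 23/2 + 454.545ms (1/2)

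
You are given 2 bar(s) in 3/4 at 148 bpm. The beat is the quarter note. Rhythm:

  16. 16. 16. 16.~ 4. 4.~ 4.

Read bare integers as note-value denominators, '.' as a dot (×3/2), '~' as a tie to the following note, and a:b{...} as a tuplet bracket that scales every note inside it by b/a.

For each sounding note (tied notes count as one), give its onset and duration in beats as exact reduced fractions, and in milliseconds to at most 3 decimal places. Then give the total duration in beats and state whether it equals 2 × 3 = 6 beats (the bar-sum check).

1) 0.0ms=0b +152.027ms=3/8b
2) 152.027ms=3/8b +152.027ms=3/8b
3) 304.054ms=3/4b +152.027ms=3/8b
4) 456.081ms=9/8b +760.135ms=15/8b
5) 1216.216ms=3b +1216.216ms=3b
Σ=6b of 6 (148bpm 3/4) — PASS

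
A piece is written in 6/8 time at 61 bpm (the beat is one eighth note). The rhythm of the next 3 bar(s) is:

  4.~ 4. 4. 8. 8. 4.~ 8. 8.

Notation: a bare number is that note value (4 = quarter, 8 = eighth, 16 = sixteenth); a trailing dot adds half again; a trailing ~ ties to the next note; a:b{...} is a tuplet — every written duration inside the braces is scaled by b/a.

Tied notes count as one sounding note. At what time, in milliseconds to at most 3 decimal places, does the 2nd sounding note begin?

1. 0.0ms @ 0 + 5901.639ms (6)
2. 5901.639ms @ 6 + 2950.82ms (3)
3. 8852.459ms @ 9 + 1475.41ms (3/2)
4. 10327.869ms @ 21/2 + 1475.41ms (3/2)
5. 11803.279ms @ 12 + 4426.23ms (9/2)
6. 16229.508ms @ 33/2 + 1475.41ms (3/2)

note 2 onset = 6b = 5901.639ms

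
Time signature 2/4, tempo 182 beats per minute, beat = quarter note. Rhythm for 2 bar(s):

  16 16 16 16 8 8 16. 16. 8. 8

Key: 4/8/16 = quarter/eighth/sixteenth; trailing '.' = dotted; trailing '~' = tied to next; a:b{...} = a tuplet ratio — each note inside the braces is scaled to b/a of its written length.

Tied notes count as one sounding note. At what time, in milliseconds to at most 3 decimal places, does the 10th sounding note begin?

note 10 onset = 7/2b = 1153.846ms

1. 0.0ms @ 0 + 82.418ms (1/4)
2. 82.418ms @ 1/4 + 82.418ms (1/4)
3. 164.835ms @ 1/2 + 82.418ms (1/4)
4. 247.253ms @ 3/4 + 82.418ms (1/4)
5. 329.67ms @ 1 + 164.835ms (1/2)
6. 494.505ms @ 3/2 + 164.835ms (1/2)
7. 659.341ms @ 2 + 123.626ms (3/8)
8. 782.967ms @ 19/8 + 123.626ms (3/8)
9. 906.593ms @ 11/4 + 247.253ms (3/4)
10. 1153.846ms @ 7/2 + 164.835ms (1/2)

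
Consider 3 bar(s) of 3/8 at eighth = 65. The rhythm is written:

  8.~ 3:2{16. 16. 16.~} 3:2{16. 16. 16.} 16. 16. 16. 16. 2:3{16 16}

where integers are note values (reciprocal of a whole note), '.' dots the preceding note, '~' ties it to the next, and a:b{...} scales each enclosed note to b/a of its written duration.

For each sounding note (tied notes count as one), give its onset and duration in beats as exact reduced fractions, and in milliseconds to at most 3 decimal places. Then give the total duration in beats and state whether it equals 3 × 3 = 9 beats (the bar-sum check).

1) 0.0ms=0b +1846.154ms=2b
2) 1846.154ms=2b +461.538ms=1/2b
3) 2307.692ms=5/2b +923.077ms=1b
4) 3230.769ms=7/2b +461.538ms=1/2b
5) 3692.308ms=4b +461.538ms=1/2b
6) 4153.846ms=9/2b +692.308ms=3/4b
7) 4846.154ms=21/4b +692.308ms=3/4b
8) 5538.462ms=6b +692.308ms=3/4b
9) 6230.769ms=27/4b +692.308ms=3/4b
10) 6923.077ms=15/2b +692.308ms=3/4b
11) 7615.385ms=33/4b +692.308ms=3/4b
Σ=9b of 9 (65bpm 3/8) — PASS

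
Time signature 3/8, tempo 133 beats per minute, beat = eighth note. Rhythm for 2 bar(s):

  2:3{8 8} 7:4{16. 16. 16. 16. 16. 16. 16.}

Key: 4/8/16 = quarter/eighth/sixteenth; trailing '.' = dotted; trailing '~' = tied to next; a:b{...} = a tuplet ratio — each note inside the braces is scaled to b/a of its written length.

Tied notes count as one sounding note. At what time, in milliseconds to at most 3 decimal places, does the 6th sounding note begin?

1. 0.0ms @ 0 + 676.692ms (3/2)
2. 676.692ms @ 3/2 + 676.692ms (3/2)
3. 1353.383ms @ 3 + 193.34ms (3/7)
4. 1546.724ms @ 24/7 + 193.34ms (3/7)
5. 1740.064ms @ 27/7 + 193.34ms (3/7)
6. 1933.405ms @ 30/7 + 193.34ms (3/7)
7. 2126.745ms @ 33/7 + 193.34ms (3/7)
8. 2320.086ms @ 36/7 + 193.34ms (3/7)
9. 2513.426ms @ 39/7 + 193.34ms (3/7)

note 6 onset = 30/7b = 1933.405ms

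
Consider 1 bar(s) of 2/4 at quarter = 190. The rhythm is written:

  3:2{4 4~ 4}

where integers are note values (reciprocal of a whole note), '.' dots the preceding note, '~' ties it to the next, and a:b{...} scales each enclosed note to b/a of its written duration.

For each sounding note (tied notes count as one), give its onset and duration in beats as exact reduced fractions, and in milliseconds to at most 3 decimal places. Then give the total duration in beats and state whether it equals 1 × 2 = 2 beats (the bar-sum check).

1) 0.0ms=0b +210.526ms=2/3b
2) 210.526ms=2/3b +421.053ms=4/3b
Σ=2b of 2 (190bpm 2/4) — PASS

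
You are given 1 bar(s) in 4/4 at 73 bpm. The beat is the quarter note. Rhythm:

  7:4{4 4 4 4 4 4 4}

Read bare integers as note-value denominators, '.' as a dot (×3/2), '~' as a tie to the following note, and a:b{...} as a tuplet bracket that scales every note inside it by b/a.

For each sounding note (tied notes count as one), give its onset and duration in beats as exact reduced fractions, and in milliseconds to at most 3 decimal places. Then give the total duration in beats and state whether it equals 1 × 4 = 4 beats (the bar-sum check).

1) 0.0ms=0b +469.667ms=4/7b
2) 469.667ms=4/7b +469.667ms=4/7b
3) 939.335ms=8/7b +469.667ms=4/7b
4) 1409.002ms=12/7b +469.667ms=4/7b
5) 1878.669ms=16/7b +469.667ms=4/7b
6) 2348.337ms=20/7b +469.667ms=4/7b
7) 2818.004ms=24/7b +469.667ms=4/7b
Σ=4b of 4 (73bpm 4/4) — PASS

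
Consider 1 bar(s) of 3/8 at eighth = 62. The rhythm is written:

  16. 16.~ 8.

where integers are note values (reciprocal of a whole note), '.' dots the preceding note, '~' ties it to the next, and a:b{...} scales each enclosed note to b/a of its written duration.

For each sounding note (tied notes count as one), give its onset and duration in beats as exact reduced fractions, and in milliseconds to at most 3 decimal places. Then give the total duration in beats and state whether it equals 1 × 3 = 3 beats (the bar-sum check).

1) 0.0ms=0b +725.806ms=3/4b
2) 725.806ms=3/4b +2177.419ms=9/4b
Σ=3b of 3 (62bpm 3/8) — PASS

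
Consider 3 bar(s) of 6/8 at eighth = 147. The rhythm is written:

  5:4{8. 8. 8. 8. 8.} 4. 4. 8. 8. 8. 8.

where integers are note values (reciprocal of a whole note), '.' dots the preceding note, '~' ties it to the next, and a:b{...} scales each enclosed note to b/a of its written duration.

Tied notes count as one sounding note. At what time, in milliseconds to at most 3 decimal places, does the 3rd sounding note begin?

1. 0.0ms @ 0 + 489.796ms (6/5)
2. 489.796ms @ 6/5 + 489.796ms (6/5)
3. 979.592ms @ 12/5 + 489.796ms (6/5)
4. 1469.388ms @ 18/5 + 489.796ms (6/5)
5. 1959.184ms @ 24/5 + 489.796ms (6/5)
6. 2448.98ms @ 6 + 1224.49ms (3)
7. 3673.469ms @ 9 + 1224.49ms (3)
8. 4897.959ms @ 12 + 612.245ms (3/2)
9. 5510.204ms @ 27/2 + 612.245ms (3/2)
10. 6122.449ms @ 15 + 612.245ms (3/2)
11. 6734.694ms @ 33/2 + 612.245ms (3/2)

note 3 onset = 12/5b = 979.592ms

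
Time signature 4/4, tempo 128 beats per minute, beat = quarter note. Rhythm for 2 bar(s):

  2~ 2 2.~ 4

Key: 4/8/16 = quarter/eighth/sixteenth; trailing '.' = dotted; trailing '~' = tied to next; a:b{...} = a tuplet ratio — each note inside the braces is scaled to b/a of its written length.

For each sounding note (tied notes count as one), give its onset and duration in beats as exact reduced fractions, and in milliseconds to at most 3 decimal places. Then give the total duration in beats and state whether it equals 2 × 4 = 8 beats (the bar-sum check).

1) 0.0ms=0b +1875.0ms=4b
2) 1875.0ms=4b +1875.0ms=4b
Σ=8b of 8 (128bpm 4/4) — PASS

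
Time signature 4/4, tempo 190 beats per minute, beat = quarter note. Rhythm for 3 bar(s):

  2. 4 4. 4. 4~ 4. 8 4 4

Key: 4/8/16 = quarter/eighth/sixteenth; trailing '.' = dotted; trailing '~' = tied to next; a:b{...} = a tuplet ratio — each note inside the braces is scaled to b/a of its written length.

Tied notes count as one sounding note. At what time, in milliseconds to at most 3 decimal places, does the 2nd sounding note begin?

note 2 onset = 3b = 947.368ms

1. 0.0ms @ 0 + 947.368ms (3)
2. 947.368ms @ 3 + 315.789ms (1)
3. 1263.158ms @ 4 + 473.684ms (3/2)
4. 1736.842ms @ 11/2 + 473.684ms (3/2)
5. 2210.526ms @ 7 + 789.474ms (5/2)
6. 3000.0ms @ 19/2 + 157.895ms (1/2)
7. 3157.895ms @ 10 + 315.789ms (1)
8. 3473.684ms @ 11 + 315.789ms (1)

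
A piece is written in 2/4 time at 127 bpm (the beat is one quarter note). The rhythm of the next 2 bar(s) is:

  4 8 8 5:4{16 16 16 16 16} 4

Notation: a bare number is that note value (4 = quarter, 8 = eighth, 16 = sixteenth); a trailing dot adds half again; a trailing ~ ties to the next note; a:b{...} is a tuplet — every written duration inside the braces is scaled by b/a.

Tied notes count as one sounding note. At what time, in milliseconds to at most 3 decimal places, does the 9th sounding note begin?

1. 0.0ms @ 0 + 472.441ms (1)
2. 472.441ms @ 1 + 236.22ms (1/2)
3. 708.661ms @ 3/2 + 236.22ms (1/2)
4. 944.882ms @ 2 + 94.488ms (1/5)
5. 1039.37ms @ 11/5 + 94.488ms (1/5)
6. 1133.858ms @ 12/5 + 94.488ms (1/5)
7. 1228.346ms @ 13/5 + 94.488ms (1/5)
8. 1322.835ms @ 14/5 + 94.488ms (1/5)
9. 1417.323ms @ 3 + 472.441ms (1)

note 9 onset = 3b = 1417.323ms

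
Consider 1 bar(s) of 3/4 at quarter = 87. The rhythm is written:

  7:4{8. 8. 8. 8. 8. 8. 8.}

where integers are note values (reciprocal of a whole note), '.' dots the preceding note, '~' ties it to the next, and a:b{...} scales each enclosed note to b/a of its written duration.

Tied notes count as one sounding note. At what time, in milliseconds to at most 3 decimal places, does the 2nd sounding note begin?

note 2 onset = 3/7b = 295.567ms

1. 0.0ms @ 0 + 295.567ms (3/7)
2. 295.567ms @ 3/7 + 295.567ms (3/7)
3. 591.133ms @ 6/7 + 295.567ms (3/7)
4. 886.7ms @ 9/7 + 295.567ms (3/7)
5. 1182.266ms @ 12/7 + 295.567ms (3/7)
6. 1477.833ms @ 15/7 + 295.567ms (3/7)
7. 1773.399ms @ 18/7 + 295.567ms (3/7)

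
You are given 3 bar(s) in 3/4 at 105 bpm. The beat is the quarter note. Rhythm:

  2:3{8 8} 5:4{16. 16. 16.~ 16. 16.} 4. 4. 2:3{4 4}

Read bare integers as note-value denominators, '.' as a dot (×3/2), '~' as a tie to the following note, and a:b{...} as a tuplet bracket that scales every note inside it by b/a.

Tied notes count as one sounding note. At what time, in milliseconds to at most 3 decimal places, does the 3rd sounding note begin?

1. 0.0ms @ 0 + 428.571ms (3/4)
2. 428.571ms @ 3/4 + 428.571ms (3/4)
3. 857.143ms @ 3/2 + 171.429ms (3/10)
4. 1028.571ms @ 9/5 + 171.429ms (3/10)
5. 1200.0ms @ 21/10 + 342.857ms (3/5)
6. 1542.857ms @ 27/10 + 171.429ms (3/10)
7. 1714.286ms @ 3 + 857.143ms (3/2)
8. 2571.429ms @ 9/2 + 857.143ms (3/2)
9. 3428.571ms @ 6 + 857.143ms (3/2)
10. 4285.714ms @ 15/2 + 857.143ms (3/2)

note 3 onset = 3/2b = 857.143ms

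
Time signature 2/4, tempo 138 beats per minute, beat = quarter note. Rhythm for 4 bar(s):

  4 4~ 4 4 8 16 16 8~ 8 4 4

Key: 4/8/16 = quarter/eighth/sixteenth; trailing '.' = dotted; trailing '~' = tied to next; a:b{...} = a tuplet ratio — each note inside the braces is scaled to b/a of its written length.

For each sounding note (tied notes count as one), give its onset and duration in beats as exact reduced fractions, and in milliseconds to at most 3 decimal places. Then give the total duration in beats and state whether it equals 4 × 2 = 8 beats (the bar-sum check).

1) 0.0ms=0b +434.783ms=1b
2) 434.783ms=1b +869.565ms=2b
3) 1304.348ms=3b +434.783ms=1b
4) 1739.13ms=4b +217.391ms=1/2b
5) 1956.522ms=9/2b +108.696ms=1/4b
6) 2065.217ms=19/4b +108.696ms=1/4b
7) 2173.913ms=5b +434.783ms=1b
8) 2608.696ms=6b +434.783ms=1b
9) 3043.478ms=7b +434.783ms=1b
Σ=8b of 8 (138bpm 2/4) — PASS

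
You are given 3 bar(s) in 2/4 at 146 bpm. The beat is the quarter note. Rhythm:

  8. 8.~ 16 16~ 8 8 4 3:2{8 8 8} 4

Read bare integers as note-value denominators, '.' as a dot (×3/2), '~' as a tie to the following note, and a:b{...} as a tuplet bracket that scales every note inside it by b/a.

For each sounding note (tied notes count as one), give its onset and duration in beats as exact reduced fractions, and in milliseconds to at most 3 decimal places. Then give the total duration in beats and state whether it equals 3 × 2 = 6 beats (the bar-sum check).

1) 0.0ms=0b +308.219ms=3/4b
2) 308.219ms=3/4b +410.959ms=1b
3) 719.178ms=7/4b +308.219ms=3/4b
4) 1027.397ms=5/2b +205.479ms=1/2b
5) 1232.877ms=3b +410.959ms=1b
6) 1643.836ms=4b +136.986ms=1/3b
7) 1780.822ms=13/3b +136.986ms=1/3b
8) 1917.808ms=14/3b +136.986ms=1/3b
9) 2054.795ms=5b +410.959ms=1b
Σ=6b of 6 (146bpm 2/4) — PASS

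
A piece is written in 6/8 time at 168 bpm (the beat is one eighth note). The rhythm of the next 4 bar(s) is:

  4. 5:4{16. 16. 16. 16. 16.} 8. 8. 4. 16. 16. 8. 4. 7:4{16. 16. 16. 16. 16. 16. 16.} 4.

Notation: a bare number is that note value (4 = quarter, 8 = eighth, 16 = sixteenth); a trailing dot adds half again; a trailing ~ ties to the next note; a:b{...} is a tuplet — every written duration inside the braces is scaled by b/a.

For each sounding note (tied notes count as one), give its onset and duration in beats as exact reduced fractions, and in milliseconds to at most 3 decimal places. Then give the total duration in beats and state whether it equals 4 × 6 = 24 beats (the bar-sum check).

1) 0.0ms=0b +1071.429ms=3b
2) 1071.429ms=3b +214.286ms=3/5b
3) 1285.714ms=18/5b +214.286ms=3/5b
4) 1500.0ms=21/5b +214.286ms=3/5b
5) 1714.286ms=24/5b +214.286ms=3/5b
6) 1928.571ms=27/5b +214.286ms=3/5b
7) 2142.857ms=6b +535.714ms=3/2b
8) 2678.571ms=15/2b +535.714ms=3/2b
9) 3214.286ms=9b +1071.429ms=3b
10) 4285.714ms=12b +267.857ms=3/4b
11) 4553.571ms=51/4b +267.857ms=3/4b
12) 4821.429ms=27/2b +535.714ms=3/2b
13) 5357.143ms=15b +1071.429ms=3b
14) 6428.571ms=18b +153.061ms=3/7b
15) 6581.633ms=129/7b +153.061ms=3/7b
16) 6734.694ms=132/7b +153.061ms=3/7b
17) 6887.755ms=135/7b +153.061ms=3/7b
18) 7040.816ms=138/7b +153.061ms=3/7b
19) 7193.878ms=141/7b +153.061ms=3/7b
20) 7346.939ms=144/7b +153.061ms=3/7b
21) 7500.0ms=21b +1071.429ms=3b
Σ=24b of 24 (168bpm 6/8) — PASS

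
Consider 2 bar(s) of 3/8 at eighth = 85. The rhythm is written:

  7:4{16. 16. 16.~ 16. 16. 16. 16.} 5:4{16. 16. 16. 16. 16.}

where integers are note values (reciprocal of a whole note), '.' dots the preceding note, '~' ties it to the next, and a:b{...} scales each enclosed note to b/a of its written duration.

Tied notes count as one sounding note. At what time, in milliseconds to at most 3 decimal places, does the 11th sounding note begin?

note 11 onset = 27/5b = 3811.765ms

1. 0.0ms @ 0 + 302.521ms (3/7)
2. 302.521ms @ 3/7 + 302.521ms (3/7)
3. 605.042ms @ 6/7 + 605.042ms (6/7)
4. 1210.084ms @ 12/7 + 302.521ms (3/7)
5. 1512.605ms @ 15/7 + 302.521ms (3/7)
6. 1815.126ms @ 18/7 + 302.521ms (3/7)
7. 2117.647ms @ 3 + 423.529ms (3/5)
8. 2541.176ms @ 18/5 + 423.529ms (3/5)
9. 2964.706ms @ 21/5 + 423.529ms (3/5)
10. 3388.235ms @ 24/5 + 423.529ms (3/5)
11. 3811.765ms @ 27/5 + 423.529ms (3/5)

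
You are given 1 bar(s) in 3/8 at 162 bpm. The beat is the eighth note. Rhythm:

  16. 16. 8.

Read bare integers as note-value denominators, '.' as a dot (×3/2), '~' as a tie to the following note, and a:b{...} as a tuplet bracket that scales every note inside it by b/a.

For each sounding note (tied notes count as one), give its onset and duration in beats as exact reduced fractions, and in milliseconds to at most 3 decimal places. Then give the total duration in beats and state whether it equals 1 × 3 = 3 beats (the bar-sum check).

1) 0.0ms=0b +277.778ms=3/4b
2) 277.778ms=3/4b +277.778ms=3/4b
3) 555.556ms=3/2b +555.556ms=3/2b
Σ=3b of 3 (162bpm 3/8) — PASS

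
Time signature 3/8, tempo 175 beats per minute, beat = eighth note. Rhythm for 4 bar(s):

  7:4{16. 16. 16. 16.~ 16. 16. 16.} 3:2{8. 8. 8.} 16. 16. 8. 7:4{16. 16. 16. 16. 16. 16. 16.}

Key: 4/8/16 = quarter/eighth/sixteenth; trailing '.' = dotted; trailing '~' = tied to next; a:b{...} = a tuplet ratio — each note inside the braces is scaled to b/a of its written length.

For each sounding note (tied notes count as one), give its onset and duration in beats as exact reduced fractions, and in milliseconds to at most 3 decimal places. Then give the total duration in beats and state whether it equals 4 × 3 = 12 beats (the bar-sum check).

1) 0.0ms=0b +146.939ms=3/7b
2) 146.939ms=3/7b +146.939ms=3/7b
3) 293.878ms=6/7b +146.939ms=3/7b
4) 440.816ms=9/7b +293.878ms=6/7b
5) 734.694ms=15/7b +146.939ms=3/7b
6) 881.633ms=18/7b +146.939ms=3/7b
7) 1028.571ms=3b +342.857ms=1b
8) 1371.429ms=4b +342.857ms=1b
9) 1714.286ms=5b +342.857ms=1b
10) 2057.143ms=6b +257.143ms=3/4b
11) 2314.286ms=27/4b +257.143ms=3/4b
12) 2571.429ms=15/2b +514.286ms=3/2b
13) 3085.714ms=9b +146.939ms=3/7b
14) 3232.653ms=66/7b +146.939ms=3/7b
15) 3379.592ms=69/7b +146.939ms=3/7b
16) 3526.531ms=72/7b +146.939ms=3/7b
17) 3673.469ms=75/7b +146.939ms=3/7b
18) 3820.408ms=78/7b +146.939ms=3/7b
19) 3967.347ms=81/7b +146.939ms=3/7b
Σ=12b of 12 (175bpm 3/8) — PASS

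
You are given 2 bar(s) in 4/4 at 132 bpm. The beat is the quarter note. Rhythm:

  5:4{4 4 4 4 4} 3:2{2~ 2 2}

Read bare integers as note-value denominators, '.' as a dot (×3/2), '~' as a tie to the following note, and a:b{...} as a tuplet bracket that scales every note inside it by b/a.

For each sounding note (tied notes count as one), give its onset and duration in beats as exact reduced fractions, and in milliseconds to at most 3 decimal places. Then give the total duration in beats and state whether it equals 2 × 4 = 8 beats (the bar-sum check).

1) 0.0ms=0b +363.636ms=4/5b
2) 363.636ms=4/5b +363.636ms=4/5b
3) 727.273ms=8/5b +363.636ms=4/5b
4) 1090.909ms=12/5b +363.636ms=4/5b
5) 1454.545ms=16/5b +363.636ms=4/5b
6) 1818.182ms=4b +1212.121ms=8/3b
7) 3030.303ms=20/3b +606.061ms=4/3b
Σ=8b of 8 (132bpm 4/4) — PASS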